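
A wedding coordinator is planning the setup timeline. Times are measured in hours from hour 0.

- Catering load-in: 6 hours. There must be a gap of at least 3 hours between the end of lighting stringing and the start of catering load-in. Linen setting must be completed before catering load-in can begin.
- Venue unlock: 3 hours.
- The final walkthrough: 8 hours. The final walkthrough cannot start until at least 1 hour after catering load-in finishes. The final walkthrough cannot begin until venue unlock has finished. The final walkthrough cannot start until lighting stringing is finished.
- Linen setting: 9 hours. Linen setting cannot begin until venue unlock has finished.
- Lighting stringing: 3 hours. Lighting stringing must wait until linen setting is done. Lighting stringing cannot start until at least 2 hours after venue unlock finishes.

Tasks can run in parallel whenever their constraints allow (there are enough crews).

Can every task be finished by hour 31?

Venue unlock has no prerequisites, so it starts at hour 0 and finishes at hour 3.
Linen setting waits on venue unlock (finishes hour 3), so it starts at hour 3 and finishes at 3 + 9 = hour 12.
Lighting stringing has to wait for linen setting (finishes hour 12); venue unlock (finishes hour 3, plus 2-hour gap → hour 5). The latest of these is hour 12, so lighting stringing runs hour 12 to 12 + 3 = hour 15.
Catering load-in has to wait for lighting stringing (finishes hour 15, plus 3-hour gap → hour 18); linen setting (finishes hour 12). The latest of these is hour 18, so catering load-in runs hour 18 to 18 + 6 = hour 24.
The final walkthrough cannot start until catering load-in (finishes hour 24, plus 1-hour gap → hour 25); venue unlock (finishes hour 3); lighting stringing (finishes hour 15). The controlling bound is hour 25, so the final walkthrough finishes at 25 + 8 = hour 33.
The earliest everything can be done is hour 33, which is after the deadline of 31, so it is not possible.

No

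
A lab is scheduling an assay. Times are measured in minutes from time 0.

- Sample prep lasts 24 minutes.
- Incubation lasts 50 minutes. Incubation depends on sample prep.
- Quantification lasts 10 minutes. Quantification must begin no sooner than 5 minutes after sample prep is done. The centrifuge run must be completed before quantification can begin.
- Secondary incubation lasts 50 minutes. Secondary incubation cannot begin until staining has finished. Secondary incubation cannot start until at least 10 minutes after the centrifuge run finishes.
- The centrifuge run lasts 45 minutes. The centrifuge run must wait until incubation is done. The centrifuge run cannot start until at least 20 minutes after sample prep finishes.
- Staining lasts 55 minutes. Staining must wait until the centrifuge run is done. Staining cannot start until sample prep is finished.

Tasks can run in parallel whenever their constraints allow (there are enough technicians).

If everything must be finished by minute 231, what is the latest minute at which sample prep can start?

7

Secondary incubation must finish by minute 231; it takes 50 minutes, so it must start by 231 − 50 = minute 181.
Staining must finish before secondary incubation (must start by minute 181). With a 55-minute duration, staining must start by 181 − 55 = minute 126.
Quantification must finish by minute 231; it takes 10 minutes, so it must start by 231 − 10 = minute 221.
The centrifuge run feeds staining (must start by minute 126); secondary incubation (must start by minute 181, minus 10-minute gap → minute 171); quantification (must start by minute 221). Taking the minimum, the centrifuge run must finish by minute 126 and start by 126 − 45 = minute 81.
Incubation has to be done before the centrifuge run (must start by minute 81). That means finishing by minute 81, i.e. starting by 81 − 50 = minute 31.
Sample prep must finish in time for incubation (must start by minute 31); the centrifuge run (must start by minute 81, minus 20-minute gap → minute 61); staining (must start by minute 126); quantification (must start by minute 221, minus 5-minute gap → minute 216). The tightest is minute 31, so sample prep must start by 31 − 24 = minute 7.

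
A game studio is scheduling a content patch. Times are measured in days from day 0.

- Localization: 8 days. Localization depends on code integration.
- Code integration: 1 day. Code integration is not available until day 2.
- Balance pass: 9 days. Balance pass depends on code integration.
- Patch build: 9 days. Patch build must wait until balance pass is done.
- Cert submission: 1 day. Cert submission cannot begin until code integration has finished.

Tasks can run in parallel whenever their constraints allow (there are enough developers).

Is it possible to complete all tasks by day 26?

Code integration waits on its own release at day 2, so it starts at day 2 and finishes at 2 + 1 = day 3.
After code integration (finishes day 3), cert submission can start at day 3 and finishes at day 4.
Localization cannot begin until code integration (finishes day 3). It runs from day 3 to 3 + 8 = day 11.
Balance pass waits on code integration (finishes day 3), so it starts at day 3 and finishes at 3 + 9 = day 12.
After balance pass (finishes day 12), patch build can start at day 12 and finishes at day 21.
Every task is finished by day 21, which is no later than the deadline of 26, so the schedule is feasible.

Yes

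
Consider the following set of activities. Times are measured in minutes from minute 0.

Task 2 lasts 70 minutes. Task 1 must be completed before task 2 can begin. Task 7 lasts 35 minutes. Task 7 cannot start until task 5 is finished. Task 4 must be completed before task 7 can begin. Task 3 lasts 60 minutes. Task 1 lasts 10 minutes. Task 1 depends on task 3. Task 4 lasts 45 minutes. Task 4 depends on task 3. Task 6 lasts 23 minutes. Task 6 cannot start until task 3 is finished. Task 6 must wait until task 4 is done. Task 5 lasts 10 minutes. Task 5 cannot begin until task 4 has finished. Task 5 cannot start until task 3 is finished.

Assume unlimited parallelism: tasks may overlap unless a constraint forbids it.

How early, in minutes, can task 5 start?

Task 3 has no prerequisites, so it starts at minute 0 and finishes at minute 60.
Task 4 waits on task 3 (finishes minute 60), so it starts at minute 60 and finishes at 60 + 45 = minute 105.
Task 5 waits on task 4 (finishes minute 105); task 3 (finishes minute 60). The latest of these is minute 105, which is the earliest task 5 can start.

105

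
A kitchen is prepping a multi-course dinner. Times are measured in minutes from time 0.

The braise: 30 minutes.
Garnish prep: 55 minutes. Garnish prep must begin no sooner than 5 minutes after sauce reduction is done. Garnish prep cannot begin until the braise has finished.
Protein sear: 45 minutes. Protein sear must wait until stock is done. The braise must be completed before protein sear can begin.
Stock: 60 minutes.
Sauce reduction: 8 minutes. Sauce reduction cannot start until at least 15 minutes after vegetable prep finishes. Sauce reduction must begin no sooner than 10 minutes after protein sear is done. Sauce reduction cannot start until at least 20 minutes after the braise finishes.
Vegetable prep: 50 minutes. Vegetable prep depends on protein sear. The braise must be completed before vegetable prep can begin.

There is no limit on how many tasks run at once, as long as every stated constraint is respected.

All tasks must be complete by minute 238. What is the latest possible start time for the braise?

Garnish prep has no dependents, so it just needs to finish by minute 238. Starting by 238 − 55 = minute 183 achieves that.
Sauce reduction feeds into garnish prep (must start by minute 183, minus 5-minute gap → minute 178); so sauce reduction must finish by minute 178 and therefore start by minute 170.
Vegetable prep has to be done before sauce reduction (must start by minute 170, minus 15-minute gap → minute 155). That means finishing by minute 155, i.e. starting by 155 − 50 = minute 105.
Protein sear must finish in time for vegetable prep (must start by minute 105); sauce reduction (must start by minute 170, minus 10-minute gap → minute 160). The tightest is minute 105, so protein sear must start by 105 − 45 = minute 60.
For the braise: protein sear (must start by minute 60); vegetable prep (must start by minute 105); sauce reduction (must start by minute 170, minus 20-minute gap → minute 150); garnish prep (must start by minute 183). The most restrictive is minute 60; with a 30-minute duration, the braise must start by minute 30.

30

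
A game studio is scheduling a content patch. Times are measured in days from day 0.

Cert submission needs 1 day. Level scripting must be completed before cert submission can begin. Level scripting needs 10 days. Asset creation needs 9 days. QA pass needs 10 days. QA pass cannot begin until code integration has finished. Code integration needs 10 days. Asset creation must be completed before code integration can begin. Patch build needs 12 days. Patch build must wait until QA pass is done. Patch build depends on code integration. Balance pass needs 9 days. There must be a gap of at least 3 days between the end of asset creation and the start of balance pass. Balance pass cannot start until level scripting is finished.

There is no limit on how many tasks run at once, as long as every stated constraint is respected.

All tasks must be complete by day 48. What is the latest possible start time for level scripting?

Balance pass must finish by day 48; it takes 9 days, so it must start by 48 − 9 = day 39.
To finish by day 48, cert submission (duration 1) must start no later than day 47.
Level scripting feeds balance pass (must start by day 39); cert submission (must start by day 47). Taking the minimum, level scripting must finish by day 39 and start by 39 − 10 = day 29.

29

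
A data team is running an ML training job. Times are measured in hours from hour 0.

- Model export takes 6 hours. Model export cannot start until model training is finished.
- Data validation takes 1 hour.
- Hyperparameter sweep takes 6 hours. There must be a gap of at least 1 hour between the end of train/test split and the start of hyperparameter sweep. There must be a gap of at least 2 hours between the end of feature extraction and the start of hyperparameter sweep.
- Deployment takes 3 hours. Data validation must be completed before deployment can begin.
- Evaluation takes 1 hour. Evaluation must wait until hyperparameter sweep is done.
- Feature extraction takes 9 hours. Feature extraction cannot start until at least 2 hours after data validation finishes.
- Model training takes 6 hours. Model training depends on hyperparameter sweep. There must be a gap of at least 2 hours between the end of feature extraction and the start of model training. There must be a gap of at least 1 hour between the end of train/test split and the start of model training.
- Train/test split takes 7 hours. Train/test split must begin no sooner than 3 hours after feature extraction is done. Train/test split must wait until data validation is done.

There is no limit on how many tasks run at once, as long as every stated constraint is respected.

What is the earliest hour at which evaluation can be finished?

Data validation can start immediately at hour 0; it finishes at hour 1.
Feature extraction cannot begin until data validation (finishes hour 1, plus 2-hour gap → hour 3). It runs from hour 3 to 3 + 9 = hour 12.
Train/test split has to wait for feature extraction (finishes hour 12, plus 3-hour gap → hour 15); data validation (finishes hour 1). The latest of these is hour 15, so train/test split runs hour 15 to 15 + 7 = hour 22.
Hyperparameter sweep has to wait for train/test split (finishes hour 22, plus 1-hour gap → hour 23); feature extraction (finishes hour 12, plus 2-hour gap → hour 14). The latest of these is hour 23, so hyperparameter sweep runs hour 23 to 23 + 6 = hour 29.
Evaluation waits on hyperparameter sweep (finishes hour 29), so it starts at hour 29 and finishes at 29 + 1 = hour 30.

30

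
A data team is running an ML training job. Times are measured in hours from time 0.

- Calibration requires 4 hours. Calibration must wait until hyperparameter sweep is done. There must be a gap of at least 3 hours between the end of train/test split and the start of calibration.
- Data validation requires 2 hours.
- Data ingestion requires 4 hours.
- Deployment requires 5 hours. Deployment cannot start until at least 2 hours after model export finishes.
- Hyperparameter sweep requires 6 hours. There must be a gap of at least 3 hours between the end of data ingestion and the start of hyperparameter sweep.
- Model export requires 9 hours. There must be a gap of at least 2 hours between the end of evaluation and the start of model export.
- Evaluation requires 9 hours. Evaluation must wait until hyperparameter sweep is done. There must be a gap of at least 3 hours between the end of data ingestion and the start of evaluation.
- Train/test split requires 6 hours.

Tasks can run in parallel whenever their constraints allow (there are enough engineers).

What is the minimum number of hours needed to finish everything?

Train/test split can start immediately at hour 0; it finishes at hour 6.
Nothing blocks data validation, so it runs from hour 0 to hour 2.
Data ingestion has no prerequisites, so it starts at hour 0 and finishes at hour 4.
Hyperparameter sweep cannot begin until data ingestion (finishes hour 4, plus 3-hour gap → hour 7). It runs from hour 7 to 7 + 6 = hour 13.
Calibration cannot start until hyperparameter sweep (finishes hour 13); train/test split (finishes hour 6, plus 3-hour gap → hour 9). The controlling bound is hour 13, so calibration finishes at 13 + 4 = hour 17.
Evaluation cannot start until hyperparameter sweep (finishes hour 13); data ingestion (finishes hour 4, plus 3-hour gap → hour 7). The controlling bound is hour 13, so evaluation finishes at 13 + 9 = hour 22.
After evaluation (finishes hour 22, plus 2-hour gap → hour 24), model export can start at hour 24 and finishes at hour 33.
After model export (finishes hour 33, plus 2-hour gap → hour 35), deployment can start at hour 35 and finishes at hour 40.
All tasks are finished once the last one completes. Finish times: Data ingestion at 4, Data validation at 2, Train/test split at 6, Hyperparameter sweep at 13, Evaluation at 22, Calibration at 17, Model export at 33, Deployment at 40. The latest is hour 40.

40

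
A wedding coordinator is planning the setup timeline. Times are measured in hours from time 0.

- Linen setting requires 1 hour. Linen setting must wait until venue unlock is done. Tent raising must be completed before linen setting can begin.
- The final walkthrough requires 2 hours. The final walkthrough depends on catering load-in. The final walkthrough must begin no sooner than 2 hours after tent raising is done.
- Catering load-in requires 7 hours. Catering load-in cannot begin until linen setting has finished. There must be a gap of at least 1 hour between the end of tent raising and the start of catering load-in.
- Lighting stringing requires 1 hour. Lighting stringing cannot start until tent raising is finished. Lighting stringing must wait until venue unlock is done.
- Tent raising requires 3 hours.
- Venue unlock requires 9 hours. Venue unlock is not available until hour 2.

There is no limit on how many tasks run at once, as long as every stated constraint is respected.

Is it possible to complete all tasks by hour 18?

No

Tent raising can start immediately at hour 0; it finishes at hour 3.
After its own release at hour 2, venue unlock can start at hour 2 and finishes at hour 11.
Lighting stringing needs all of tent raising (finishes hour 3); venue unlock (finishes hour 11). That puts its earliest start at hour 11; it finishes at 11 + 1 = hour 12.
Linen setting needs all of venue unlock (finishes hour 11); tent raising (finishes hour 3). That puts its earliest start at hour 11; it finishes at 11 + 1 = hour 12.
Catering load-in needs all of linen setting (finishes hour 12); tent raising (finishes hour 3, plus 1-hour gap → hour 4). That puts its earliest start at hour 12; it finishes at 12 + 7 = hour 19.
The final walkthrough has to wait for catering load-in (finishes hour 19); tent raising (finishes hour 3, plus 2-hour gap → hour 5). The latest of these is hour 19, so the final walkthrough runs hour 19 to 19 + 2 = hour 21.
The earliest everything can be done is hour 21, which is after the deadline of 18, so it is not possible.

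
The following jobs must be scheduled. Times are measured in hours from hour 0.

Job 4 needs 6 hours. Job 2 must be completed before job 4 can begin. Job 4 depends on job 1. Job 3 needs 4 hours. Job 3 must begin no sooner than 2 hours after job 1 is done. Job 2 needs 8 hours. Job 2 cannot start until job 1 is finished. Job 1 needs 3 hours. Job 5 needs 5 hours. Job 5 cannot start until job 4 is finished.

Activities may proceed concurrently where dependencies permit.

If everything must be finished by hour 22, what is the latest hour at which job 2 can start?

3

To finish by hour 22, job 5 (duration 5) must start no later than hour 17.
Job 4 must finish before job 5 (must start by hour 17). With a 6-hour duration, job 4 must start by 17 − 6 = hour 11.
Job 2 must finish before job 4 (must start by hour 11). With an 8-hour duration, job 2 must start by 11 − 8 = hour 3.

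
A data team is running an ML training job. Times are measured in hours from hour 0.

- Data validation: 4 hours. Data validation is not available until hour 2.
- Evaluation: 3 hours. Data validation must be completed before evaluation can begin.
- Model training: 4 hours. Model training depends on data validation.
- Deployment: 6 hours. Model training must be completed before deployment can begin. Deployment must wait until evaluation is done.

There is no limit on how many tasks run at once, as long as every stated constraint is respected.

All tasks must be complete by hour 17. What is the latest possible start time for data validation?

To finish by hour 17, deployment (duration 6) must start no later than hour 11.
Model training feeds into deployment (must start by hour 11); so model training must finish by hour 11 and therefore start by hour 7.
Since deployment (must start by hour 11) depends on it, evaluation must finish by hour 11. Backing off its 3-hour duration gives a latest start of hour 8.
Data validation feeds model training (must start by hour 7); evaluation (must start by hour 8). Taking the minimum, data validation must finish by hour 7 and start by 7 − 4 = hour 3.

3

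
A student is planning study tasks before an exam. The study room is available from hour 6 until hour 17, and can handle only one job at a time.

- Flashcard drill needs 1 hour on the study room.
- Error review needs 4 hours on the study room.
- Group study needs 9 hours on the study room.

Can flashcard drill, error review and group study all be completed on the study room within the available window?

No

The study room window is 17 − 6 = 11 hours.
Running back to back, the jobs need 1 + 4 + 9 = 14 hours on the study room.
Since 14 > 11, they cannot all fit.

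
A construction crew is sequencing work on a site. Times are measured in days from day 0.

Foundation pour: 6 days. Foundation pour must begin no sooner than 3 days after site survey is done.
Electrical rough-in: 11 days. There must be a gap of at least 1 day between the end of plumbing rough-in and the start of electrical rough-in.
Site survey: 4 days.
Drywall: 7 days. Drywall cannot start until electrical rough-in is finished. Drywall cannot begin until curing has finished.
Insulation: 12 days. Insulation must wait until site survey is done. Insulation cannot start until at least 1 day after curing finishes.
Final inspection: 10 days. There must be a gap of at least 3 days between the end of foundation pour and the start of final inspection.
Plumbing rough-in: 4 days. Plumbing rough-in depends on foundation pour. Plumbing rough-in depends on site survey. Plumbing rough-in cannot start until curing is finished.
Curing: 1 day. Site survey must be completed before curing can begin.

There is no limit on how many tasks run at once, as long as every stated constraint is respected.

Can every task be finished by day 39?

Yes

Nothing blocks site survey, so it runs from day 0 to day 4.
Curing waits on site survey (finishes day 4), so it starts at day 4 and finishes at 4 + 1 = day 5.
Insulation cannot start until site survey (finishes day 4); curing (finishes day 5, plus 1-day gap → day 6). The controlling bound is day 6, so insulation finishes at 6 + 12 = day 18.
Foundation pour waits on site survey (finishes day 4, plus 3-day gap → day 7), so it starts at day 7 and finishes at 7 + 6 = day 13.
Final inspection cannot begin until foundation pour (finishes day 13, plus 3-day gap → day 16). It runs from day 16 to 16 + 10 = day 26.
For plumbing rough-in: foundation pour (finishes day 13); site survey (finishes day 4); curing (finishes day 5). Taking the maximum gives a start of day 13, and it finishes at 13 + 4 = day 17.
Electrical rough-in waits on plumbing rough-in (finishes day 17, plus 1-day gap → day 18), so it starts at day 18 and finishes at 18 + 11 = day 29.
Drywall needs all of electrical rough-in (finishes day 29); curing (finishes day 5). That puts its earliest start at day 29; it finishes at 29 + 7 = day 36.
Every task is finished by day 36, which is no later than the deadline of 39, so the schedule is feasible.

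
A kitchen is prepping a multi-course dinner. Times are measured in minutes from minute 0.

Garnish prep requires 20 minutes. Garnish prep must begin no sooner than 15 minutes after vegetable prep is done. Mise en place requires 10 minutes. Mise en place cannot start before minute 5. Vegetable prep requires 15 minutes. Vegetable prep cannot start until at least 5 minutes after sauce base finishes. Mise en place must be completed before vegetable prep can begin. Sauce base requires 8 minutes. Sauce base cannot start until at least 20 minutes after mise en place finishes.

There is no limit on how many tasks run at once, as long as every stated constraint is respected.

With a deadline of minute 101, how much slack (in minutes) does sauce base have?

Mise en place waits on its own release at minute 5, so it starts at minute 5 and finishes at 5 + 10 = minute 15.
Sauce base waits on mise en place (finishes minute 15, plus 20-minute gap → minute 35), so it starts at minute 35 and finishes at 35 + 8 = minute 43.

Working backward from the deadline:
To finish by minute 101, garnish prep (duration 20) must start no later than minute 81.
Since garnish prep (must start by minute 81, minus 15-minute gap → minute 66) depends on it, vegetable prep must finish by minute 66. Backing off its 15-minute duration gives a latest start of minute 51.
Since vegetable prep (must start by minute 51, minus 5-minute gap → minute 46) depends on it, sauce base must finish by minute 46. Backing off its 8-minute duration gives a latest start of minute 38.
So sauce base can start as early as minute 35 and as late as minute 38, giving 38 − 35 = 3 minutes of slack.

3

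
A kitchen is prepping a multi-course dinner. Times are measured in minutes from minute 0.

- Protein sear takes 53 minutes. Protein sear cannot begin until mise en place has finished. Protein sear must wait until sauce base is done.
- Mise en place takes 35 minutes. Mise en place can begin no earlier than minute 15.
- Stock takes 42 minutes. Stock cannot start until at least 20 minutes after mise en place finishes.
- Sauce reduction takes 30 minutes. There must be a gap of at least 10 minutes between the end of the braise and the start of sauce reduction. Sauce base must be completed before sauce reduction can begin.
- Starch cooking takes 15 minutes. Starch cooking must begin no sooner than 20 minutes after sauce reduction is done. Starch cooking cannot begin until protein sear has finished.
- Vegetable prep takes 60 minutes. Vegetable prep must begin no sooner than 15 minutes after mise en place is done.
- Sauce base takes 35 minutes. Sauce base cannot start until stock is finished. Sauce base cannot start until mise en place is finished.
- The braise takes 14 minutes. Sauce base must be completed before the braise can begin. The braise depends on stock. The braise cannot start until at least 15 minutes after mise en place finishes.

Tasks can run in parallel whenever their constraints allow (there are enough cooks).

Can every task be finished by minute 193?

After its own release at minute 15, mise en place can start at minute 15 and finishes at minute 50.
Vegetable prep cannot begin until mise en place (finishes minute 50, plus 15-minute gap → minute 65). It runs from minute 65 to 65 + 60 = minute 125.
Stock waits on mise en place (finishes minute 50, plus 20-minute gap → minute 70), so it starts at minute 70 and finishes at 70 + 42 = minute 112.
Sauce base cannot start until stock (finishes minute 112); mise en place (finishes minute 50). The controlling bound is minute 112, so sauce base finishes at 112 + 35 = minute 147.
Protein sear cannot start until mise en place (finishes minute 50); sauce base (finishes minute 147). The controlling bound is minute 147, so protein sear finishes at 147 + 53 = minute 200.
For the braise: sauce base (finishes minute 147); stock (finishes minute 112); mise en place (finishes minute 50, plus 15-minute gap → minute 65). Taking the maximum gives a start of minute 147, and it finishes at 147 + 14 = minute 161.
Sauce reduction cannot start until the braise (finishes minute 161, plus 10-minute gap → minute 171); sauce base (finishes minute 147). The controlling bound is minute 171, so sauce reduction finishes at 171 + 30 = minute 201.
For starch cooking: sauce reduction (finishes minute 201, plus 20-minute gap → minute 221); protein sear (finishes minute 200). Taking the maximum gives a start of minute 221, and it finishes at 221 + 15 = minute 236.
The earliest everything can be done is minute 236, which is after the deadline of 193, so it is not possible.

No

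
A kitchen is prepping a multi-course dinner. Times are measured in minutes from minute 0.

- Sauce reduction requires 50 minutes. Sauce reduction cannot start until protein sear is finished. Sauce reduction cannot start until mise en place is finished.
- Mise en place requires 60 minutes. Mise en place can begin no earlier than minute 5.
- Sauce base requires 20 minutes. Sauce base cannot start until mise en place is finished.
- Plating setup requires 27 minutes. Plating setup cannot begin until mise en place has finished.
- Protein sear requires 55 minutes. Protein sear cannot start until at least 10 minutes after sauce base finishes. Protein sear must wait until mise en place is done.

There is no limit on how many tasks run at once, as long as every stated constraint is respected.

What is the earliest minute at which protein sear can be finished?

150

Mise en place cannot begin until its own release at minute 5. It runs from minute 5 to 5 + 60 = minute 65.
Sauce base waits on mise en place (finishes minute 65), so it starts at minute 65 and finishes at 65 + 20 = minute 85.
Protein sear has to wait for sauce base (finishes minute 85, plus 10-minute gap → minute 95); mise en place (finishes minute 65). The latest of these is minute 95, so protein sear runs minute 95 to 95 + 55 = minute 150.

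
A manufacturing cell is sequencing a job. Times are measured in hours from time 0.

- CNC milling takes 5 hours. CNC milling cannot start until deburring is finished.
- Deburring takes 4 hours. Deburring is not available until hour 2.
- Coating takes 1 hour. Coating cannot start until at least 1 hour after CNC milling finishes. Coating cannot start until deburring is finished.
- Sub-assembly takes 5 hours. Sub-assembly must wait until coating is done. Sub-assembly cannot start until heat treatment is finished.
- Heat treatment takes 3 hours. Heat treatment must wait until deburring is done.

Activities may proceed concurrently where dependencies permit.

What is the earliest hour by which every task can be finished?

After its own release at hour 2, deburring can start at hour 2 and finishes at hour 6.
Heat treatment cannot begin until deburring (finishes hour 6). It runs from hour 6 to 6 + 3 = hour 9.
CNC milling waits on deburring (finishes hour 6), so it starts at hour 6 and finishes at 6 + 5 = hour 11.
Coating needs all of CNC milling (finishes hour 11, plus 1-hour gap → hour 12); deburring (finishes hour 6). That puts its earliest start at hour 12; it finishes at 12 + 1 = hour 13.
For sub-assembly: coating (finishes hour 13); heat treatment (finishes hour 9). Taking the maximum gives a start of hour 13, and it finishes at 13 + 5 = hour 18.
All tasks are finished once the last one completes. Finish times: Deburring at 6, CNC milling at 11, Heat treatment at 9, Coating at 13, Sub-assembly at 18. The latest is hour 18.

18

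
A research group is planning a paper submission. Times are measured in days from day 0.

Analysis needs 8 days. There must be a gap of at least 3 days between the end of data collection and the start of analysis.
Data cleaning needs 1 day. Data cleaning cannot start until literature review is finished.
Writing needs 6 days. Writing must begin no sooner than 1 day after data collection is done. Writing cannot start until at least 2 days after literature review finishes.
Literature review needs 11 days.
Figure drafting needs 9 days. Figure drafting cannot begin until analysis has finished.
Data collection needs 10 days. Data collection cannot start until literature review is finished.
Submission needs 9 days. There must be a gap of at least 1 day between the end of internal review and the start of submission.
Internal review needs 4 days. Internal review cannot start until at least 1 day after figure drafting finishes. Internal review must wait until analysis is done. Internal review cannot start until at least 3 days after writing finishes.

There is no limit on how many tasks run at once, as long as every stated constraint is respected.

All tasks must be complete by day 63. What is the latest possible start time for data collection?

Submission must finish by day 63; it takes 9 days, so it must start by 63 − 9 = day 54.
Internal review feeds into submission (must start by day 54, minus 1-day gap → day 53); so internal review must finish by day 53 and therefore start by day 49.
Figure drafting feeds into internal review (must start by day 49, minus 1-day gap → day 48); so figure drafting must finish by day 48 and therefore start by day 39.
For analysis: figure drafting (must start by day 39); internal review (must start by day 49). The most restrictive is day 39; with an 8-day duration, analysis must start by day 31.
Writing must finish before internal review (must start by day 49, minus 3-day gap → day 46). With a 6-day duration, writing must start by 46 − 6 = day 40.
Data collection has several dependents: analysis (must start by day 31, minus 3-day gap → day 28); writing (must start by day 40, minus 1-day gap → day 39). The earliest of those limits is day 28, so data collection must start by 28 − 10 = day 18.

18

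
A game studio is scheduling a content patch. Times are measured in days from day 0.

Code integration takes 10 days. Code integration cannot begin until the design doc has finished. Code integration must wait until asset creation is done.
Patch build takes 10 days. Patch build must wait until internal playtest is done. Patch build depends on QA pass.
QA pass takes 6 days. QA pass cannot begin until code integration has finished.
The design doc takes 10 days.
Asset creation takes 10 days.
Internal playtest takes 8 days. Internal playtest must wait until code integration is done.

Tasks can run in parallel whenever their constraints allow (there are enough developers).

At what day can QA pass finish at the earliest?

Nothing blocks asset creation, so it runs from day 0 to day 10.
The design doc can start immediately at day 0; it finishes at day 10.
Code integration cannot start until the design doc (finishes day 10); asset creation (finishes day 10). The controlling bound is day 10, so code integration finishes at 10 + 10 = day 20.
After code integration (finishes day 20), QA pass can start at day 20 and finishes at day 26.

26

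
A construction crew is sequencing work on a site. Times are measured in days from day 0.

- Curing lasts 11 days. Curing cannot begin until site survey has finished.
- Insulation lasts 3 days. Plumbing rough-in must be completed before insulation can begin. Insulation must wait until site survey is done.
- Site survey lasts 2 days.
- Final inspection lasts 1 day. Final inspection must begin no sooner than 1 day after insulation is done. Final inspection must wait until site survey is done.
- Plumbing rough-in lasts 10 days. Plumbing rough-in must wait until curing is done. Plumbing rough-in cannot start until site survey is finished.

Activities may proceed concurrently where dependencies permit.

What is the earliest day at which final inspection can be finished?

28

Site survey can start immediately at day 0; it finishes at day 2.
After site survey (finishes day 2), curing can start at day 2 and finishes at day 13.
Plumbing rough-in needs all of curing (finishes day 13); site survey (finishes day 2). That puts its earliest start at day 13; it finishes at 13 + 10 = day 23.
For insulation: plumbing rough-in (finishes day 23); site survey (finishes day 2). Taking the maximum gives a start of day 23, and it finishes at 23 + 3 = day 26.
Final inspection needs all of insulation (finishes day 26, plus 1-day gap → day 27); site survey (finishes day 2). That puts its earliest start at day 27; it finishes at 27 + 1 = day 28.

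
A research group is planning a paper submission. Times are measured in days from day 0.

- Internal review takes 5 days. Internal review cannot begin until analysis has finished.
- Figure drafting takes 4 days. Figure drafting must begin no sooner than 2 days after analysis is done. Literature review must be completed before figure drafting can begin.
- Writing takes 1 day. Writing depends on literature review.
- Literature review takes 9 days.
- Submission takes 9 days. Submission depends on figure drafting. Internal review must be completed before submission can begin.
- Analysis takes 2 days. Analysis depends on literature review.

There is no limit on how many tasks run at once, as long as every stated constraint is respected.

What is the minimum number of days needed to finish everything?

Literature review has no prerequisites, so it starts at day 0 and finishes at day 9.
Writing cannot begin until literature review (finishes day 9). It runs from day 9 to 9 + 1 = day 10.
Analysis waits on literature review (finishes day 9), so it starts at day 9 and finishes at 9 + 2 = day 11.
After analysis (finishes day 11), internal review can start at day 11 and finishes at day 16.
Figure drafting cannot start until analysis (finishes day 11, plus 2-day gap → day 13); literature review (finishes day 9). The controlling bound is day 13, so figure drafting finishes at 13 + 4 = day 17.
For submission: figure drafting (finishes day 17); internal review (finishes day 16). Taking the maximum gives a start of day 17, and it finishes at 17 + 9 = day 26.
All tasks are finished once the last one completes. Finish times: Literature review at 9, Analysis at 11, Figure drafting at 17, Writing at 10, Internal review at 16, Submission at 26. The latest is day 26.

26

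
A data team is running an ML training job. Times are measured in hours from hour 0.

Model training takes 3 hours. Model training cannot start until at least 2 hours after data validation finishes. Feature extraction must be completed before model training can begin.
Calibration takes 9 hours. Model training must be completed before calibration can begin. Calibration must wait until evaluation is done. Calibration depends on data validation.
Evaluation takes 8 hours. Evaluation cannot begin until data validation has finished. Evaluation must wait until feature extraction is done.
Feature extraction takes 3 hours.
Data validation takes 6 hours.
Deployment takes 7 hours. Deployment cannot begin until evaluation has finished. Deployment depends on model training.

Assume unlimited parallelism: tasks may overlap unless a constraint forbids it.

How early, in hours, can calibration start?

Feature extraction has no prerequisites, so it starts at hour 0 and finishes at hour 3.
Data validation can start immediately at hour 0; it finishes at hour 6.
Evaluation has to wait for data validation (finishes hour 6); feature extraction (finishes hour 3). The latest of these is hour 6, so evaluation runs hour 6 to 6 + 8 = hour 14.
Model training has to wait for data validation (finishes hour 6, plus 2-hour gap → hour 8); feature extraction (finishes hour 3). The latest of these is hour 8, so model training runs hour 8 to 8 + 3 = hour 11.
Calibration waits on model training (finishes hour 11); evaluation (finishes hour 14); data validation (finishes hour 6). The latest of these is hour 14, which is the earliest calibration can start.

14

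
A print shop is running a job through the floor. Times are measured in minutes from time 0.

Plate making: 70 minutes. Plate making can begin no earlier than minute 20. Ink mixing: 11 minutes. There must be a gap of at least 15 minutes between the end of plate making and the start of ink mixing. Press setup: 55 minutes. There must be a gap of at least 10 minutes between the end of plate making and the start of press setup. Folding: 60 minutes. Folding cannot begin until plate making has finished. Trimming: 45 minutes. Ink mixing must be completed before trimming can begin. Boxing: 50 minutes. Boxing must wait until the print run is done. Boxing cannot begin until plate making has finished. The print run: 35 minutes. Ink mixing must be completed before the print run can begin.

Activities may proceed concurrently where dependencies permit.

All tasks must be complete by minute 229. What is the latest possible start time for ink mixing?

133

Nothing follows boxing; the deadline of minute 229 is its only limit. It must start by 229 − 50 = minute 179.
The print run must finish before boxing (must start by minute 179). With a 35-minute duration, the print run must start by 179 − 35 = minute 144.
Trimming must finish by minute 229; it takes 45 minutes, so it must start by 229 − 45 = minute 184.
Ink mixing feeds the print run (must start by minute 144); trimming (must start by minute 184). Taking the minimum, ink mixing must finish by minute 144 and start by 144 − 11 = minute 133.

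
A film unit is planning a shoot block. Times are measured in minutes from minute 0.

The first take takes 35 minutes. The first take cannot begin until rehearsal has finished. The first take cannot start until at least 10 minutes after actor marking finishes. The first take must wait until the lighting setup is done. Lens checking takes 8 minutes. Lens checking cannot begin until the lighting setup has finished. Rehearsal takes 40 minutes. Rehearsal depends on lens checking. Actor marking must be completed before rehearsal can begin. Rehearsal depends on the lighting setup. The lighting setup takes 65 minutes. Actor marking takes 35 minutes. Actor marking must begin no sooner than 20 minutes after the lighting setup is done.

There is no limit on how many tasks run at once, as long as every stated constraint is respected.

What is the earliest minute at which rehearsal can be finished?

The lighting setup can start immediately at minute 0; it finishes at minute 65.
Actor marking waits on the lighting setup (finishes minute 65, plus 20-minute gap → minute 85), so it starts at minute 85 and finishes at 85 + 35 = minute 120.
After the lighting setup (finishes minute 65), lens checking can start at minute 65 and finishes at minute 73.
Rehearsal cannot start until lens checking (finishes minute 73); actor marking (finishes minute 120); the lighting setup (finishes minute 65). The controlling bound is minute 120, so rehearsal finishes at 120 + 40 = minute 160.

160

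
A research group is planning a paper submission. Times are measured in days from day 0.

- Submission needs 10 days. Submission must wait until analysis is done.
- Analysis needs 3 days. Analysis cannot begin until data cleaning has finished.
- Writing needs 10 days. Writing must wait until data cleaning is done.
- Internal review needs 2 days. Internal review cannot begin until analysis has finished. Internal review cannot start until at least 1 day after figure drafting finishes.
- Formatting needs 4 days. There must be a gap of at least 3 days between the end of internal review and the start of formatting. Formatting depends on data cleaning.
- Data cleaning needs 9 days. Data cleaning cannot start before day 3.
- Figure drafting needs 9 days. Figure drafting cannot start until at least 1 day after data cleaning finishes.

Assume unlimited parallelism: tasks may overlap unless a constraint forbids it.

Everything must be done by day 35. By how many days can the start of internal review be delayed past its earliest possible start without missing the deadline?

Data cleaning cannot begin until its own release at day 3. It runs from day 3 to 3 + 9 = day 12.
After data cleaning (finishes day 12, plus 1-day gap → day 13), figure drafting can start at day 13 and finishes at day 22.
Analysis waits on data cleaning (finishes day 12), so it starts at day 12 and finishes at 12 + 3 = day 15.
Internal review needs all of analysis (finishes day 15); figure drafting (finishes day 22, plus 1-day gap → day 23). That puts its earliest start at day 23; it finishes at 23 + 2 = day 25.

Working backward from the deadline:
Nothing follows formatting; the deadline of day 35 is its only limit. It must start by 35 − 4 = day 31.
Internal review has to be done before formatting (must start by day 31, minus 3-day gap → day 28). That means finishing by day 28, i.e. starting by 28 − 2 = day 26.
So internal review can start as early as day 23 and as late as day 26, giving 26 − 23 = 3 days of slack.

3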